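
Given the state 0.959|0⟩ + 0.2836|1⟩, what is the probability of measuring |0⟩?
0.9197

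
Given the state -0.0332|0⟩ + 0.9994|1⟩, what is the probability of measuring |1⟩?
0.9988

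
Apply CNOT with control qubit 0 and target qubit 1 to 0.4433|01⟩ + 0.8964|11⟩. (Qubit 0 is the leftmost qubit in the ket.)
0.4433|01⟩ + 0.8964|10⟩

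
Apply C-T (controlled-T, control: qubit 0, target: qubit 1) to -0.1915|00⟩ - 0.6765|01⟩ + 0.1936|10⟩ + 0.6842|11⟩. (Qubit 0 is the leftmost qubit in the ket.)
-0.1915|00⟩ - 0.6765|01⟩ + 0.1936|10⟩ + (0.4838 + 0.4838i)|11⟩

C-T leaves the control-|0⟩ kets |00⟩, |01⟩ unchanged and applies T to qubit 1 on the control-|1⟩ pair (|10⟩, |11⟩).
T = [[1, 0], [0, (1/√2 + (1/√2)i)]].
With a = amp(|10⟩) = 0.1936 and b = amp(|11⟩) = 0.6842:
new amp(|10⟩) = (1)·a = 0.1936
new amp(|11⟩) = (1/√2 + (1/√2)i)·b = (0.4838 + 0.4838i)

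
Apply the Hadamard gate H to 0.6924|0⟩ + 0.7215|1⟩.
0.9998|0⟩ - 0.02058|1⟩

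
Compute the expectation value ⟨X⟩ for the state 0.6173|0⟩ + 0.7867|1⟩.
0.9713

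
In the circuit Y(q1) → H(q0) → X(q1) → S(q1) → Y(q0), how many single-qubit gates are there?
5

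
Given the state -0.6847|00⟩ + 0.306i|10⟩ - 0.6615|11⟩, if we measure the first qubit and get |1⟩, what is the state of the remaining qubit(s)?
0.4198i|0⟩ - 0.9076|1⟩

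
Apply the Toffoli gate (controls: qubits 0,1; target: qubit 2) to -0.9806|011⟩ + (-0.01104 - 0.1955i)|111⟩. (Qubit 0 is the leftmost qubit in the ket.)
-0.9806|011⟩ + (-0.01104 - 0.1955i)|110⟩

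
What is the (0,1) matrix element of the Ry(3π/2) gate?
-1/√2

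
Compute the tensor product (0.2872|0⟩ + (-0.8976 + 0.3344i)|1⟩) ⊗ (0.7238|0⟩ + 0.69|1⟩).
0.2079|00⟩ + 0.1982|01⟩ + (-0.6497 + 0.242i)|10⟩ + (-0.6193 + 0.2307i)|11⟩

amp(|b₁b₂…⟩) = product of the factor amplitudes for bits b₁, b₂, …; only kets whose every factor amplitude is nonzero survive.
|00⟩: (0.2872)(0.7238) = 0.2079
|01⟩: (0.2872)(0.69) = 0.1982
|10⟩: (-0.8976 + 0.3344i)(0.7238) = (-0.6497 + 0.242i)
|11⟩: (-0.8976 + 0.3344i)(0.69) = (-0.6193 + 0.2307i)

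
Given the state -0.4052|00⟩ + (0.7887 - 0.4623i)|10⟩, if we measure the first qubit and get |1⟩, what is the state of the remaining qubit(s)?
(0.8627 - 0.5057i)|0⟩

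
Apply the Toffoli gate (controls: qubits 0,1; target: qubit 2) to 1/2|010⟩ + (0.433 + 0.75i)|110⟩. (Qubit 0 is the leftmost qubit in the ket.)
1/2|010⟩ + (0.433 + 0.75i)|111⟩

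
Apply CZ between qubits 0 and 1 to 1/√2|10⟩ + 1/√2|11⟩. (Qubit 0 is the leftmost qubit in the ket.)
1/√2|10⟩ - 1/√2|11⟩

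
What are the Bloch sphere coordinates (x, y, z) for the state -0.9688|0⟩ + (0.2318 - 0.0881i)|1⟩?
(-0.4491, 0.1707, 0.8771)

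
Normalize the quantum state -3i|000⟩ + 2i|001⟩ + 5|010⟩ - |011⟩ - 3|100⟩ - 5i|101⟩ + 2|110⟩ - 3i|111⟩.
-0.3235i|000⟩ + 0.2157i|001⟩ + 0.5392|010⟩ - 0.1078|011⟩ - 0.3235|100⟩ - 0.5392i|101⟩ + 0.2157|110⟩ - 0.3235i|111⟩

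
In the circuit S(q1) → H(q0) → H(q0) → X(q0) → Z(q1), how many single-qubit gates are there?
5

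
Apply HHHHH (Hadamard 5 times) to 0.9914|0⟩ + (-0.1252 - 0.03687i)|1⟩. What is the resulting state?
(0.6125 - 0.02607i)|0⟩ + (0.7896 + 0.02607i)|1⟩

H² = I, so H^5 = H: a single Hadamard. With (a, b) = (0.9914, (-0.1252 - 0.03687i)), H gives ((a + b)/√2, (a − b)/√2) = ((0.6125 - 0.02607i), (0.7896 + 0.02607i)).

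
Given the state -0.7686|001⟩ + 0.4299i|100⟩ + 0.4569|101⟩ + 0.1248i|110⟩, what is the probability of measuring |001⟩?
0.5907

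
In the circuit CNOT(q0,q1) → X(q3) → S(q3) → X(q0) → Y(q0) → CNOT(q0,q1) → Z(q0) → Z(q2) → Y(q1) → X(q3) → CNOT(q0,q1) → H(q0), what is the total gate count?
12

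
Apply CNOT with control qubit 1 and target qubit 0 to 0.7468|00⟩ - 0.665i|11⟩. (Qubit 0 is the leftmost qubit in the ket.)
0.7468|00⟩ - 0.665i|01⟩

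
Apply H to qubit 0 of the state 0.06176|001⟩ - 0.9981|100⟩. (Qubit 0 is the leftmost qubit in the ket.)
-0.7058|000⟩ + 0.04367|001⟩ + 0.7058|100⟩ + 0.04367|101⟩

H on qubit 0 mixes each pair of kets that differ only in qubit 0: amplitudes (a, b) of (|…0…⟩, |…1…⟩) become ((a + b)/√2, (a − b)/√2). Kets absent from the input have amplitude 0.
(|000⟩, |100⟩): (a, b) = (0, -0.9981) → (-0.7058, 0.7058)
(|001⟩, |101⟩): (a, b) = (0.06176, 0) → (0.04367, 0.04367)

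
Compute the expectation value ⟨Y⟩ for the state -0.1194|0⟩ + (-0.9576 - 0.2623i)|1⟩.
0.06264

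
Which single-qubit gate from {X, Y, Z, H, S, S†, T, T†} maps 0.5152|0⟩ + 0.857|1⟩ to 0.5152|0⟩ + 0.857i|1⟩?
S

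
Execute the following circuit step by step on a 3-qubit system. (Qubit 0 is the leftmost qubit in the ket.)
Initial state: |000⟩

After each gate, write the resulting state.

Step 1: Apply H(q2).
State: 1/√2|000⟩ + 1/√2|001⟩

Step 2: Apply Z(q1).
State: 1/√2|000⟩ + 1/√2|001⟩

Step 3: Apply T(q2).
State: 1/√2|000⟩ + (1/2 + (1/2)i)|001⟩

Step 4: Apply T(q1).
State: 1/√2|000⟩ + (1/2 + (1/2)i)|001⟩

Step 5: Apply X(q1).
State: 1/√2|010⟩ + (1/2 + (1/2)i)|011⟩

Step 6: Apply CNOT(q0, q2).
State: 1/√2|010⟩ + (1/2 + (1/2)i)|011⟩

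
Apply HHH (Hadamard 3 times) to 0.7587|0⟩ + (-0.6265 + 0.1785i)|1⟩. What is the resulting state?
(0.09348 + 0.1262i)|0⟩ + (0.9795 - 0.1262i)|1⟩

H² = I, so H^3 = H: a single Hadamard. With (a, b) = (0.7587, (-0.6265 + 0.1785i)), H gives ((a + b)/√2, (a − b)/√2) = ((0.09348 + 0.1262i), (0.9795 - 0.1262i)).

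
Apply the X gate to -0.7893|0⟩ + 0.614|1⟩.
0.614|0⟩ - 0.7893|1⟩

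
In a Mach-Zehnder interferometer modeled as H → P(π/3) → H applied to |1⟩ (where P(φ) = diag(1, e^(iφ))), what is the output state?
(0.25 - 0.433i)|0⟩ + (0.75 + 0.433i)|1⟩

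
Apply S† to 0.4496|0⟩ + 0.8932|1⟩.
0.4496|0⟩ - 0.8932i|1⟩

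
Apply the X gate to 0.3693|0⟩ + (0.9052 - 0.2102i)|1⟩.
(0.9052 - 0.2102i)|0⟩ + 0.3693|1⟩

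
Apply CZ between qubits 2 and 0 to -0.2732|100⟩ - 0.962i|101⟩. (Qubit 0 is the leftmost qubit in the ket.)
-0.2732|100⟩ + 0.962i|101⟩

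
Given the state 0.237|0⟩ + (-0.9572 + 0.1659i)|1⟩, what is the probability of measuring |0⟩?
0.05617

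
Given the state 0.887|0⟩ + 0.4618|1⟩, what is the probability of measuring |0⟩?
0.7868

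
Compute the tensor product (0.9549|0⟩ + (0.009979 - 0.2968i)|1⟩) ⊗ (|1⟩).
0.9549|01⟩ + (0.009979 - 0.2968i)|11⟩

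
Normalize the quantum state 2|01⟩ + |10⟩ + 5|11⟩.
0.3651|01⟩ + 0.1826|10⟩ + 0.9129|11⟩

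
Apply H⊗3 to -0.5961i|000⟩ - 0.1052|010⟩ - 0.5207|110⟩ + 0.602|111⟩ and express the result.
(-0.00845 - 0.2108i)|000⟩ + (-0.4341 - 0.2108i)|001⟩ + (0.00845 - 0.2108i)|010⟩ + (0.4341 - 0.2108i)|011⟩ + (-0.06594 - 0.2108i)|100⟩ + (0.3597 - 0.2108i)|101⟩ + (0.06594 - 0.2108i)|110⟩ + (-0.3597 - 0.2108i)|111⟩

H⊗3 gives amp(|y⟩) = (1/2√2) Σ_x (−1)^(x·y) amp(|x⟩), where x·y is the number of positions in which both x and y have a 1.
|000⟩: (-0.5961i - 0.1052 - 0.5207 + 0.602)/(2√2) = (-0.00845 - 0.2108i)
|001⟩: (-0.5961i - 0.1052 - 0.5207 - 0.602)/(2√2) = (-0.4341 - 0.2108i)
|010⟩: (-0.5961i + 0.1052 + 0.5207 - 0.602)/(2√2) = (0.00845 - 0.2108i)
|011⟩: (-0.5961i + 0.1052 + 0.5207 + 0.602)/(2√2) = (0.4341 - 0.2108i)
|100⟩: (-0.5961i - 0.1052 + 0.5207 - 0.602)/(2√2) = (-0.06594 - 0.2108i)
|101⟩: (-0.5961i - 0.1052 + 0.5207 + 0.602)/(2√2) = (0.3597 - 0.2108i)
|110⟩: (-0.5961i + 0.1052 - 0.5207 + 0.602)/(2√2) = (0.06594 - 0.2108i)
|111⟩: (-0.5961i + 0.1052 - 0.5207 - 0.602)/(2√2) = (-0.3597 - 0.2108i)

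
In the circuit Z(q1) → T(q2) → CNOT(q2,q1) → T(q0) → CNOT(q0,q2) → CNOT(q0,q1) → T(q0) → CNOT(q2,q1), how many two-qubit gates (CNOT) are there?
4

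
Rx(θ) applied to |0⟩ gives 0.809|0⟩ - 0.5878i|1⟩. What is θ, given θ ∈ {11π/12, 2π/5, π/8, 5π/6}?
2π/5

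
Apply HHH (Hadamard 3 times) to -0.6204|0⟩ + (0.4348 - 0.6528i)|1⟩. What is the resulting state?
(-0.1312 - 0.4616i)|0⟩ + (-0.7461 + 0.4616i)|1⟩

H² = I, so H^3 = H: a single Hadamard. With (a, b) = (-0.6204, (0.4348 - 0.6528i)), H gives ((a + b)/√2, (a − b)/√2) = ((-0.1312 - 0.4616i), (-0.7461 + 0.4616i)).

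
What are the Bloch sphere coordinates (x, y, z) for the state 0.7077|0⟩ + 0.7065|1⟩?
(1, 0, 0.001697)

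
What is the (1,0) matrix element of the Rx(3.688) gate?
-0.9629i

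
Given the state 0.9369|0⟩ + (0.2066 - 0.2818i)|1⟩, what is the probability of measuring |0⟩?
0.8778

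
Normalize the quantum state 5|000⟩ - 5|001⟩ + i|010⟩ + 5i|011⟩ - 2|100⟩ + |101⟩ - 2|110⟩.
0.5423|000⟩ - 0.5423|001⟩ + 0.1085i|010⟩ + 0.5423i|011⟩ - 0.2169|100⟩ + 0.1085|101⟩ - 0.2169|110⟩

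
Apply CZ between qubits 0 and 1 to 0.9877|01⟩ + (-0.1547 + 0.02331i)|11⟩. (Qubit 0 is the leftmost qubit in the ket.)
0.9877|01⟩ + (0.1547 - 0.02331i)|11⟩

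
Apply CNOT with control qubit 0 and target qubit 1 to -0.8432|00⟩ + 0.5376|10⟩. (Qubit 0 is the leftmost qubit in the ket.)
-0.8432|00⟩ + 0.5376|11⟩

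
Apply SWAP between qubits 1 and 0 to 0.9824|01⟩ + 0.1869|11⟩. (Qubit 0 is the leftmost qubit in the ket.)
0.9824|10⟩ + 0.1869|11⟩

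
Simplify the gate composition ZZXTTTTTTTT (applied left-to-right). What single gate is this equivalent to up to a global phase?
X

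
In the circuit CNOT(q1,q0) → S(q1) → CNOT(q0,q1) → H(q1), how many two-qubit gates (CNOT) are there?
2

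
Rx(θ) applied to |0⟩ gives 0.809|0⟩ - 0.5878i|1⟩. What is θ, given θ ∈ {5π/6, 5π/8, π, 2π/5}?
2π/5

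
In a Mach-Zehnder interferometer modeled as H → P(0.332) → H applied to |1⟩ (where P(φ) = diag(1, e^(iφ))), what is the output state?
(0.0273 - 0.163i)|0⟩ + (0.9727 + 0.163i)|1⟩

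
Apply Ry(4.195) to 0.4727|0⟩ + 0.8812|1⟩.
-0.9994|0⟩ - 0.03433|1⟩

Ry(4.195) = [[cos(θ/2), −sin(θ/2)], [sin(θ/2), cos(θ/2)]]; θ = 4.195, cos(θ/2) ≈ -0.502687, sin(θ/2) ≈ 0.864469.
With a = amp(|0⟩) = 0.4727 and b = amp(|1⟩) = 0.8812:
new amp(|0⟩) = (-0.502687)·a + (-0.864469)·b = -0.9994
new amp(|1⟩) = (0.864469)·a + (-0.502687)·b = -0.03433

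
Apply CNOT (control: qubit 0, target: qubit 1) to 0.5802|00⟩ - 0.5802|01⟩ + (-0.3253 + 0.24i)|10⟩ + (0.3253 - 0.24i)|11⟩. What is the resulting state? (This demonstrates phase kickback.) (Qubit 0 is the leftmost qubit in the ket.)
0.5802|00⟩ - 0.5802|01⟩ + (0.3253 - 0.24i)|10⟩ + (-0.3253 + 0.24i)|11⟩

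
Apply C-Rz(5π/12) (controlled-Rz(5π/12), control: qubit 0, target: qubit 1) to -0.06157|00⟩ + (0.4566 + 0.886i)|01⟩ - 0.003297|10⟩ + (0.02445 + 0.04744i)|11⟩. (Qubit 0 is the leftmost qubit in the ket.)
-0.06157|00⟩ + (0.4566 + 0.886i)|01⟩ + (-0.002616 + 0.002007i)|10⟩ + (-0.009482 + 0.05252i)|11⟩

C-Rz(5π/12) leaves the control-|0⟩ kets |00⟩, |01⟩ unchanged and applies Rz(5π/12) to qubit 1 on the control-|1⟩ pair (|10⟩, |11⟩).
Rz(5π/12) = [[e^(−iθ/2), 0], [0, e^(iθ/2)]] with e^(±iθ/2) = cos(θ/2) ± i·sin(θ/2); θ = 5π/12, cos(θ/2) ≈ 0.793353, sin(θ/2) ≈ 0.608761.
With a = amp(|10⟩) = -0.003297 and b = amp(|11⟩) = (0.02445 + 0.04744i):
new amp(|10⟩) = (0.793353 - 0.608761i)·a = (-0.002616 + 0.002007i)
new amp(|11⟩) = (0.793353 + 0.608761i)·b = (-0.009482 + 0.05252i)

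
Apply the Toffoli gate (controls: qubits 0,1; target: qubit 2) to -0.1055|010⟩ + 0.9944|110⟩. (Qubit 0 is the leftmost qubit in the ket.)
-0.1055|010⟩ + 0.9944|111⟩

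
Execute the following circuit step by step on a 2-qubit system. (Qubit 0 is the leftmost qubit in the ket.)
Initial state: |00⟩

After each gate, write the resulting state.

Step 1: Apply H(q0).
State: 1/√2|00⟩ + 1/√2|10⟩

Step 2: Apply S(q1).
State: 1/√2|00⟩ + 1/√2|10⟩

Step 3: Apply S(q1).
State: 1/√2|00⟩ + 1/√2|10⟩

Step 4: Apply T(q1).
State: 1/√2|00⟩ + 1/√2|10⟩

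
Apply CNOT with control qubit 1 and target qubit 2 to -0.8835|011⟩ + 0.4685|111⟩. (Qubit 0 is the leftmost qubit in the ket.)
-0.8835|010⟩ + 0.4685|110⟩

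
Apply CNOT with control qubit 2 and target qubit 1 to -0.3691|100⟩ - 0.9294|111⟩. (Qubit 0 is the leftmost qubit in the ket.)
-0.3691|100⟩ - 0.9294|101⟩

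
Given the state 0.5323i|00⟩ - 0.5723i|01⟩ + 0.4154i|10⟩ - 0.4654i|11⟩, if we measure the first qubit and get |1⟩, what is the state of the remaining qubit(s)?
0.6659i|0⟩ - 0.746i|1⟩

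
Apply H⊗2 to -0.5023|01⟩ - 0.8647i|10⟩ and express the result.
(-0.2512 - 0.4324i)|00⟩ + (0.2512 - 0.4324i)|01⟩ + (-0.2512 + 0.4324i)|10⟩ + (0.2512 + 0.4324i)|11⟩

H⊗2 gives amp(|y⟩) = (1/2) Σ_x (−1)^(x·y) amp(|x⟩), where x·y is the number of positions in which both x and y have a 1.
|00⟩: (-0.5023 - 0.8647i)/2 = (-0.2512 - 0.4324i)
|01⟩: (0.5023 - 0.8647i)/2 = (0.2512 - 0.4324i)
|10⟩: (-0.5023 + 0.8647i)/2 = (-0.2512 + 0.4324i)
|11⟩: (0.5023 + 0.8647i)/2 = (0.2512 + 0.4324i)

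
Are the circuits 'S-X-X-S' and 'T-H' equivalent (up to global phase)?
No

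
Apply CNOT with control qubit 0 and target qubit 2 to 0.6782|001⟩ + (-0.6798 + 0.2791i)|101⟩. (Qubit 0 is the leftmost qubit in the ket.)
0.6782|001⟩ + (-0.6798 + 0.2791i)|100⟩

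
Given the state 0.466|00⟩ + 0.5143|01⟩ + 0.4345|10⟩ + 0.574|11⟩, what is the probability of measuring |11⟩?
0.3295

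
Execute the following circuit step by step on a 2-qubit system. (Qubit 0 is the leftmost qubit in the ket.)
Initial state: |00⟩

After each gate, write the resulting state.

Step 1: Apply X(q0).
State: |10⟩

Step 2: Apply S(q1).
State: |10⟩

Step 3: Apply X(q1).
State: |11⟩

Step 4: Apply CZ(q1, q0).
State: -|11⟩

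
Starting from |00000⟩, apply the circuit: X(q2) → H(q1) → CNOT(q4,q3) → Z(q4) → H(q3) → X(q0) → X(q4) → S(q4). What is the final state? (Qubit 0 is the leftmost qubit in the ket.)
(1/2)i|10101⟩ + (1/2)i|10111⟩ + (1/2)i|11101⟩ + (1/2)i|11111⟩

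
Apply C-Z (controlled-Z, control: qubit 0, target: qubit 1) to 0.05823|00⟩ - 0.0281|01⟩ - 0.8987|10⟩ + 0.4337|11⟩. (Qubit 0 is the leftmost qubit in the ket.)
0.05823|00⟩ - 0.0281|01⟩ - 0.8987|10⟩ - 0.4337|11⟩

C-Z leaves the control-|0⟩ kets |00⟩, |01⟩ unchanged and applies Z to qubit 1 on the control-|1⟩ pair (|10⟩, |11⟩).
Z = [[1, 0], [0, -1]].
With a = amp(|10⟩) = -0.8987 and b = amp(|11⟩) = 0.4337:
new amp(|10⟩) = (1)·a = -0.8987
new amp(|11⟩) = (-1)·b = -0.4337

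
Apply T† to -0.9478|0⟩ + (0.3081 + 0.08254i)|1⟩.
-0.9478|0⟩ + (0.2762 - 0.1595i)|1⟩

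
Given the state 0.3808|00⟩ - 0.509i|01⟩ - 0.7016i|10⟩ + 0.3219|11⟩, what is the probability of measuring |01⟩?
0.2591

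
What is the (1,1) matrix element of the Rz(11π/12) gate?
(0.1305 + 0.9914i)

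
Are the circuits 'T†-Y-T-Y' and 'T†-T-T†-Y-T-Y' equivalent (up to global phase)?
Yes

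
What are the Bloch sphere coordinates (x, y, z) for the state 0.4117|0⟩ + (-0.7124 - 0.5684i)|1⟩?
(-0.5866, -0.468, -0.6611)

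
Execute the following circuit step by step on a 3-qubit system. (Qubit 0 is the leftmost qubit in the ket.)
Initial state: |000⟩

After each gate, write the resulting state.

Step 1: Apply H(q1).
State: 1/√2|000⟩ + 1/√2|010⟩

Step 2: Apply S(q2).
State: 1/√2|000⟩ + 1/√2|010⟩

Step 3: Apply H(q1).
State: |000⟩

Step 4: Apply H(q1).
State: 1/√2|000⟩ + 1/√2|010⟩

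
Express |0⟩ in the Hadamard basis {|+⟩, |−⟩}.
1/√2|+⟩ + 1/√2|−⟩

With |ψ⟩ = α|0⟩ + β|1⟩, the Hadamard-basis coefficients are ⟨+|ψ⟩ = (α + β)/√2 and ⟨−|ψ⟩ = (α − β)/√2.
Here α = 1, β = 0: (α + β)/√2 = 1/√2, (α − β)/√2 = 1/√2.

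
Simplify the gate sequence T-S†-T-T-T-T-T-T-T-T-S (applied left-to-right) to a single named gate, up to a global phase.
T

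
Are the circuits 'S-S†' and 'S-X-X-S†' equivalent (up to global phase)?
Yes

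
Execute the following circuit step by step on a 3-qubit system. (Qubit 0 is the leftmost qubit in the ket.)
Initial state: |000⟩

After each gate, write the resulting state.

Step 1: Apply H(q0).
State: 1/√2|000⟩ + 1/√2|100⟩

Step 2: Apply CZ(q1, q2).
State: 1/√2|000⟩ + 1/√2|100⟩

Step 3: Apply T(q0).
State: 1/√2|000⟩ + (1/2 + (1/2)i)|100⟩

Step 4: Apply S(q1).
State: 1/√2|000⟩ + (1/2 + (1/2)i)|100⟩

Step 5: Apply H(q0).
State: (0.8536 + (1/√8)i)|000⟩ + (0.1464 - (1/√8)i)|100⟩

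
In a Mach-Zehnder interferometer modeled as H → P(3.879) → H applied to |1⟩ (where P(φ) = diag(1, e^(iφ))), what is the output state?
(0.8701 + 0.3362i)|0⟩ + (0.1299 - 0.3362i)|1⟩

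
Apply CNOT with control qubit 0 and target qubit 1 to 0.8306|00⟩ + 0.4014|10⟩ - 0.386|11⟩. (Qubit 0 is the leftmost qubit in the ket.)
0.8306|00⟩ - 0.386|10⟩ + 0.4014|11⟩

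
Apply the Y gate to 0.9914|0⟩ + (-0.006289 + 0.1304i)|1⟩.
(0.1304 + 0.006289i)|0⟩ + 0.9914i|1⟩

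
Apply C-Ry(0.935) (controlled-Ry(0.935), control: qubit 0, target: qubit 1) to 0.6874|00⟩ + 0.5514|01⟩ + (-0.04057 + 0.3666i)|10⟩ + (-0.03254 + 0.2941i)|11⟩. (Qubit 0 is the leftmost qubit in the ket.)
0.6874|00⟩ + 0.5514|01⟩ + (-0.02155 + 0.1947i)|10⟩ + (-0.04733 + 0.4278i)|11⟩

C-Ry(0.935) leaves the control-|0⟩ kets |00⟩, |01⟩ unchanged and applies Ry(0.935) to qubit 1 on the control-|1⟩ pair (|10⟩, |11⟩).
Ry(0.935) = [[cos(θ/2), −sin(θ/2)], [sin(θ/2), cos(θ/2)]]; θ = 0.935, cos(θ/2) ≈ 0.892698, sin(θ/2) ≈ 0.450656.
With a = amp(|10⟩) = (-0.04057 + 0.3666i) and b = amp(|11⟩) = (-0.03254 + 0.2941i):
new amp(|10⟩) = (0.892698)·a + (-0.450656)·b = (-0.02155 + 0.1947i)
new amp(|11⟩) = (0.450656)·a + (0.892698)·b = (-0.04733 + 0.4278i)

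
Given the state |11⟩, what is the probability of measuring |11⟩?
1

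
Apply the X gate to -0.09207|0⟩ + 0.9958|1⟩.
0.9958|0⟩ - 0.09207|1⟩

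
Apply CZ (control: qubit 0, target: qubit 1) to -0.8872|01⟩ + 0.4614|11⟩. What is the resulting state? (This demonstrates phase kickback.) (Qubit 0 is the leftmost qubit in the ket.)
-0.8872|01⟩ - 0.4614|11⟩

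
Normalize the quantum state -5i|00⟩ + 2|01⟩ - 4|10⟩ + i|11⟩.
-0.7372i|00⟩ + 0.2949|01⟩ - 0.5898|10⟩ + 0.1474i|11⟩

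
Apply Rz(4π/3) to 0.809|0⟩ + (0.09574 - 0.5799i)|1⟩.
(-0.4045 - 0.7006i)|0⟩ + (0.4543 + 0.3729i)|1⟩

Rz(4π/3) = [[e^(−iθ/2), 0], [0, e^(iθ/2)]] with e^(±iθ/2) = cos(θ/2) ± i·sin(θ/2); θ = 4π/3, cos(θ/2) ≈ -0.5, sin(θ/2) ≈ 0.866025.
With a = amp(|0⟩) = 0.809 and b = amp(|1⟩) = (0.09574 - 0.5799i):
new amp(|0⟩) = (-0.5 - 0.866025i)·a = (-0.4045 - 0.7006i)
new amp(|1⟩) = (-0.5 + 0.866025i)·b = (0.4543 + 0.3729i)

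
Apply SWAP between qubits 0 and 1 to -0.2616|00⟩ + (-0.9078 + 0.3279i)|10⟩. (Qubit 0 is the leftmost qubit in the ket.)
-0.2616|00⟩ + (-0.9078 + 0.3279i)|01⟩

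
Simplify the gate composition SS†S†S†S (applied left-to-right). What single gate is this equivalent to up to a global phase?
S†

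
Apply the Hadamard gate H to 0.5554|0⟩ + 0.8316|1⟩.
0.9808|0⟩ - 0.1953|1⟩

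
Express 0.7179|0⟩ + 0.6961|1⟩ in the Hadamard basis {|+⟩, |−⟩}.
0.9998|+⟩ + 0.01541|−⟩

With |ψ⟩ = α|0⟩ + β|1⟩, the Hadamard-basis coefficients are ⟨+|ψ⟩ = (α + β)/√2 and ⟨−|ψ⟩ = (α − β)/√2.
Here α = 0.7179, β = 0.6961: (α + β)/√2 = 0.9998, (α − β)/√2 = 0.01541.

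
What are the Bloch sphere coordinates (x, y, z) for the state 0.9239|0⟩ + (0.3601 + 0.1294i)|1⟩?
(0.6654, 0.2391, 0.7072)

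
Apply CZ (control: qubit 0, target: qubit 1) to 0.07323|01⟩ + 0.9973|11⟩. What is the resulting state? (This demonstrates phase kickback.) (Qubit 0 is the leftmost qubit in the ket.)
0.07323|01⟩ - 0.9973|11⟩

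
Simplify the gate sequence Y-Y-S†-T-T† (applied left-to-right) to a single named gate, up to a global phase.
S†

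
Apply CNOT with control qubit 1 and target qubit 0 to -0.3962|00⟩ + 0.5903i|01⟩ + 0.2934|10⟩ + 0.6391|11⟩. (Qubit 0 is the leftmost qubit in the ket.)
-0.3962|00⟩ + 0.6391|01⟩ + 0.2934|10⟩ + 0.5903i|11⟩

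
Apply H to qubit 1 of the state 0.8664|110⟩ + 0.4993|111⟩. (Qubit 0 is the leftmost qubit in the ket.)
0.6126|100⟩ + 0.3531|101⟩ - 0.6126|110⟩ - 0.3531|111⟩

H on qubit 1 mixes each pair of kets that differ only in qubit 1: amplitudes (a, b) of (|…0…⟩, |…1…⟩) become ((a + b)/√2, (a − b)/√2). Kets absent from the input have amplitude 0.
(|100⟩, |110⟩): (a, b) = (0, 0.8664) → (0.6126, -0.6126)
(|101⟩, |111⟩): (a, b) = (0, 0.4993) → (0.3531, -0.3531)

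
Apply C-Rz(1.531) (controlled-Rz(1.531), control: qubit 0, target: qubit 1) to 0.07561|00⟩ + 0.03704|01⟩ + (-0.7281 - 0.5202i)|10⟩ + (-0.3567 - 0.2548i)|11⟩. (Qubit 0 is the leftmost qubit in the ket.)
0.07561|00⟩ + 0.03704|01⟩ + (-0.8854 + 0.1294i)|10⟩ + (-0.08064 - 0.4309i)|11⟩

C-Rz(1.531) leaves the control-|0⟩ kets |00⟩, |01⟩ unchanged and applies Rz(1.531) to qubit 1 on the control-|1⟩ pair (|10⟩, |11⟩).
Rz(1.531) = [[e^(−iθ/2), 0], [0, e^(iθ/2)]] with e^(±iθ/2) = cos(θ/2) ± i·sin(θ/2); θ = 1.531, cos(θ/2) ≈ 0.721036, sin(θ/2) ≈ 0.692898.
With a = amp(|10⟩) = (-0.7281 - 0.5202i) and b = amp(|11⟩) = (-0.3567 - 0.2548i):
new amp(|10⟩) = (0.721036 - 0.692898i)·a = (-0.8854 + 0.1294i)
new amp(|11⟩) = (0.721036 + 0.692898i)·b = (-0.08064 - 0.4309i)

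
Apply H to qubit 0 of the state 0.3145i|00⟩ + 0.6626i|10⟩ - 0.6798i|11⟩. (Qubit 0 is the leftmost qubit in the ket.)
0.6909i|00⟩ - 0.4807i|01⟩ - 0.2461i|10⟩ + 0.4807i|11⟩

H on qubit 0 mixes each pair of kets that differ only in qubit 0: amplitudes (a, b) of (|…0…⟩, |…1…⟩) become ((a + b)/√2, (a − b)/√2). Kets absent from the input have amplitude 0.
(|00⟩, |10⟩): (a, b) = (0.3145i, 0.6626i) → (0.6909i, -0.2461i)
(|01⟩, |11⟩): (a, b) = (0, -0.6798i) → (-0.4807i, 0.4807i)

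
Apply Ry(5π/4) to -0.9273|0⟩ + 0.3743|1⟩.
0.009054|0⟩ - |1⟩

Ry(5π/4) = [[cos(θ/2), −sin(θ/2)], [sin(θ/2), cos(θ/2)]]; θ = 5π/4, cos(θ/2) ≈ -0.382683, sin(θ/2) ≈ 0.92388.
With a = amp(|0⟩) = -0.9273 and b = amp(|1⟩) = 0.3743:
new amp(|0⟩) = (-0.382683)·a + (-0.92388)·b = 0.009054
new amp(|1⟩) = (0.92388)·a + (-0.382683)·b = -1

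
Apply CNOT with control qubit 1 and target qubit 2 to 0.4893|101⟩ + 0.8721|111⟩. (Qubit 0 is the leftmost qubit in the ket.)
0.4893|101⟩ + 0.8721|110⟩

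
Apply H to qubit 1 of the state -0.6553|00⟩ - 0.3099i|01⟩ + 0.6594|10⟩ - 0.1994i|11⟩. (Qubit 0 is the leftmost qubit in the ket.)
(-0.4634 - 0.2191i)|00⟩ + (-0.4634 + 0.2191i)|01⟩ + (0.4663 - 0.141i)|10⟩ + (0.4663 + 0.141i)|11⟩

H on qubit 1 mixes each pair of kets that differ only in qubit 1: amplitudes (a, b) of (|…0…⟩, |…1…⟩) become ((a + b)/√2, (a − b)/√2). Kets absent from the input have amplitude 0.
(|00⟩, |01⟩): (a, b) = (-0.6553, -0.3099i) → ((-0.4634 - 0.2191i), (-0.4634 + 0.2191i))
(|10⟩, |11⟩): (a, b) = (0.6594, -0.1994i) → ((0.4663 - 0.141i), (0.4663 + 0.141i))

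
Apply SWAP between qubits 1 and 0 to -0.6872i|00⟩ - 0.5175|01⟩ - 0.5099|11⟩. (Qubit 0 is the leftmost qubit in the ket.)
-0.6872i|00⟩ - 0.5175|10⟩ - 0.5099|11⟩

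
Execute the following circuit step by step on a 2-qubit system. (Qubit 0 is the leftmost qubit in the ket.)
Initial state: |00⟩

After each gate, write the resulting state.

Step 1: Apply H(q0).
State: 1/√2|00⟩ + 1/√2|10⟩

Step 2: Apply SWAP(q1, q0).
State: 1/√2|00⟩ + 1/√2|01⟩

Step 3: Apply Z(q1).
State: 1/√2|00⟩ - 1/√2|01⟩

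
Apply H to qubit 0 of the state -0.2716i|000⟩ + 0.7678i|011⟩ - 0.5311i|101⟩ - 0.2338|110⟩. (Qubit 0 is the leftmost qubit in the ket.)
-0.1921i|000⟩ - 0.3755i|001⟩ - 0.1653|010⟩ + 0.5429i|011⟩ - 0.1921i|100⟩ + 0.3755i|101⟩ + 0.1653|110⟩ + 0.5429i|111⟩

H on qubit 0 mixes each pair of kets that differ only in qubit 0: amplitudes (a, b) of (|…0…⟩, |…1…⟩) become ((a + b)/√2, (a − b)/√2). Kets absent from the input have amplitude 0.
(|000⟩, |100⟩): (a, b) = (-0.2716i, 0) → (-0.1921i, -0.1921i)
(|001⟩, |101⟩): (a, b) = (0, -0.5311i) → (-0.3755i, 0.3755i)
(|010⟩, |110⟩): (a, b) = (0, -0.2338) → (-0.1653, 0.1653)
(|011⟩, |111⟩): (a, b) = (0.7678i, 0) → (0.5429i, 0.5429i)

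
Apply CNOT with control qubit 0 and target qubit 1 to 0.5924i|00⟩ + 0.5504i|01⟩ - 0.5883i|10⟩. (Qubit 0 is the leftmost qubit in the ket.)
0.5924i|00⟩ + 0.5504i|01⟩ - 0.5883i|11⟩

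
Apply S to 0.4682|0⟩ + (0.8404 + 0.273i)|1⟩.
0.4682|0⟩ + (-0.273 + 0.8404i)|1⟩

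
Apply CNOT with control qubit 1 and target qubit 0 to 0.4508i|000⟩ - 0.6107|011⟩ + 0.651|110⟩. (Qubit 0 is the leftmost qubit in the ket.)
0.4508i|000⟩ + 0.651|010⟩ - 0.6107|111⟩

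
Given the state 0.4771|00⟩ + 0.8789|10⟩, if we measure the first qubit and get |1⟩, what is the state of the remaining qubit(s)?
|0⟩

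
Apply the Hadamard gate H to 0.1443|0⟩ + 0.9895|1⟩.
0.8017|0⟩ - 0.5976|1⟩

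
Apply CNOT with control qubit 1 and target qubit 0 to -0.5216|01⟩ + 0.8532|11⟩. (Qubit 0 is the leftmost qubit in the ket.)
0.8532|01⟩ - 0.5216|11⟩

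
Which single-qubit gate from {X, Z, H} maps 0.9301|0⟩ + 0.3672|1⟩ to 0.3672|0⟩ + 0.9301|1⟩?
X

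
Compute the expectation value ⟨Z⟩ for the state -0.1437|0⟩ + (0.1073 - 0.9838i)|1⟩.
-0.9587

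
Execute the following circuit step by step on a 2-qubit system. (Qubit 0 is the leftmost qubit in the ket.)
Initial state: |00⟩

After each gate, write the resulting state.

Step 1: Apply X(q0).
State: |10⟩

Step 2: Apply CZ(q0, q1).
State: |10⟩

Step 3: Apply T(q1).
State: |10⟩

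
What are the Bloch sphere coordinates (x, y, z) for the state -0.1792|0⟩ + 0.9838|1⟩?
(-0.3526, 0, -0.9357)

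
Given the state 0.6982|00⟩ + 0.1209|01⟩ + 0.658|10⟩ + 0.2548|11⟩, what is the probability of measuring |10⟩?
0.433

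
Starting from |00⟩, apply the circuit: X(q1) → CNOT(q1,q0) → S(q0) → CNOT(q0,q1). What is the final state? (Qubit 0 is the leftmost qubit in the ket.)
i|10⟩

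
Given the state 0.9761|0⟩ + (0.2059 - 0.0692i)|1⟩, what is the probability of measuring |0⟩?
0.9528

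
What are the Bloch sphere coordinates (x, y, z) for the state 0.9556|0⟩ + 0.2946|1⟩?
(0.563, 0, 0.8264)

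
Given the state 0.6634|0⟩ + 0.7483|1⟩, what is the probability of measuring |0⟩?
0.4401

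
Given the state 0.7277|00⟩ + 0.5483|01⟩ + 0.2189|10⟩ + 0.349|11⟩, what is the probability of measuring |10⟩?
0.04792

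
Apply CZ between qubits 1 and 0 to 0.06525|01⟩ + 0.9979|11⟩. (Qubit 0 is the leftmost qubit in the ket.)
0.06525|01⟩ - 0.9979|11⟩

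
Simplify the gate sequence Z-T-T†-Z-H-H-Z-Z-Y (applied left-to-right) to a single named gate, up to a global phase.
Y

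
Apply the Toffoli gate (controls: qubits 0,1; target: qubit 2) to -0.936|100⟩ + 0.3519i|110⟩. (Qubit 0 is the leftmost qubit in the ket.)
-0.936|100⟩ + 0.3519i|111⟩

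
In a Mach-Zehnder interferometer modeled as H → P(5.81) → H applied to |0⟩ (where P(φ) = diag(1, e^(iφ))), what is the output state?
(0.9451 - 0.2279i)|0⟩ + (0.05494 + 0.2279i)|1⟩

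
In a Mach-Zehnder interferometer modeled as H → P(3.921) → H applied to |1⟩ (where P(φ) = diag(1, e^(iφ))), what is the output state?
(0.8557 + 0.3514i)|0⟩ + (0.1443 - 0.3514i)|1⟩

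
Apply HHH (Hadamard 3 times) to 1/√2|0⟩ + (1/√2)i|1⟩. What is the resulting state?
(1/2 + (1/2)i)|0⟩ + (1/2 - (1/2)i)|1⟩

H² = I, so H^3 = H: a single Hadamard. With (a, b) = (1/√2, (1/√2)i), H gives ((a + b)/√2, (a − b)/√2) = ((1/2 + (1/2)i), (1/2 - (1/2)i)).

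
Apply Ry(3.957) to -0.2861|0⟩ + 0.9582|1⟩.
-0.7662|0⟩ - 0.6426|1⟩

Ry(3.957) = [[cos(θ/2), −sin(θ/2)], [sin(θ/2), cos(θ/2)]]; θ = 3.957, cos(θ/2) ≈ -0.396502, sin(θ/2) ≈ 0.918034.
With a = amp(|0⟩) = -0.2861 and b = amp(|1⟩) = 0.9582:
new amp(|0⟩) = (-0.396502)·a + (-0.918034)·b = -0.7662
new amp(|1⟩) = (0.918034)·a + (-0.396502)·b = -0.6426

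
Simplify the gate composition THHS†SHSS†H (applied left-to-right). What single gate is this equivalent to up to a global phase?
T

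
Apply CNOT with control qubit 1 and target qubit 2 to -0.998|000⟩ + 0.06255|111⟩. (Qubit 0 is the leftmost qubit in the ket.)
-0.998|000⟩ + 0.06255|110⟩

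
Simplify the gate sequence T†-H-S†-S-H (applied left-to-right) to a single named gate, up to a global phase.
T†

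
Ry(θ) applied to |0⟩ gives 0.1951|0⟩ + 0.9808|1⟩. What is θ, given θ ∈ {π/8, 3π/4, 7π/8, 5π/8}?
7π/8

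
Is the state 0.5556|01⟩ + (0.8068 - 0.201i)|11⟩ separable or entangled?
Separable

Writing the state as a|00⟩ + b|01⟩ + c|10⟩ + d|11⟩, it is a product state iff ad − bc = 0.
Here (a, b, c, d) = (0, 0.5556, 0, (0.8068 - 0.201i)): ad − bc = (0)(0.8068 - 0.201i) − (0.5556)(0) = 0, so the state is separable.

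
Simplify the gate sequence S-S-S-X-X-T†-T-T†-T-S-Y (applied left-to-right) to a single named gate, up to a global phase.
Y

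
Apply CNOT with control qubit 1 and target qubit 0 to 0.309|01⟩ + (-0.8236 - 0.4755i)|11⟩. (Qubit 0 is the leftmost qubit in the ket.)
(-0.8236 - 0.4755i)|01⟩ + 0.309|11⟩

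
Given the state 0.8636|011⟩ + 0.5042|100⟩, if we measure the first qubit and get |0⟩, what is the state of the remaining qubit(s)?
|11⟩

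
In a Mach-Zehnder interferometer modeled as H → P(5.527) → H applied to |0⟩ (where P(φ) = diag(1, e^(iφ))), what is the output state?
(0.8637 - 0.3431i)|0⟩ + (0.1363 + 0.3431i)|1⟩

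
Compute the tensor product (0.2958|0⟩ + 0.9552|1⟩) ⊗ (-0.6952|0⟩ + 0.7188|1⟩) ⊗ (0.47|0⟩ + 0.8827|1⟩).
-0.09665|000⟩ - 0.1815|001⟩ + 0.09993|010⟩ + 0.1877|011⟩ - 0.3121|100⟩ - 0.5862|101⟩ + 0.3227|110⟩ + 0.6061|111⟩

amp(|b₁b₂…⟩) = product of the factor amplitudes for bits b₁, b₂, …; only kets whose every factor amplitude is nonzero survive.
|000⟩: (0.2958)(-0.6952)(0.47) = -0.09665
|001⟩: (0.2958)(-0.6952)(0.8827) = -0.1815
|010⟩: (0.2958)(0.7188)(0.47) = 0.09993
|011⟩: (0.2958)(0.7188)(0.8827) = 0.1877
|100⟩: (0.9552)(-0.6952)(0.47) = -0.3121
|101⟩: (0.9552)(-0.6952)(0.8827) = -0.5862
|110⟩: (0.9552)(0.7188)(0.47) = 0.3227
|111⟩: (0.9552)(0.7188)(0.8827) = 0.6061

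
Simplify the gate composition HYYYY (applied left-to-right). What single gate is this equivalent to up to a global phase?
H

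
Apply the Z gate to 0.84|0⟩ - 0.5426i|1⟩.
0.84|0⟩ + 0.5426i|1⟩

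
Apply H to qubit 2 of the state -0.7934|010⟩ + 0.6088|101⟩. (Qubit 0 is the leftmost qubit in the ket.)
-0.561|010⟩ - 0.561|011⟩ + 0.4305|100⟩ - 0.4305|101⟩

H on qubit 2 mixes each pair of kets that differ only in qubit 2: amplitudes (a, b) of (|…0…⟩, |…1…⟩) become ((a + b)/√2, (a − b)/√2). Kets absent from the input have amplitude 0.
(|010⟩, |011⟩): (a, b) = (-0.7934, 0) → (-0.561, -0.561)
(|100⟩, |101⟩): (a, b) = (0, 0.6088) → (0.4305, -0.4305)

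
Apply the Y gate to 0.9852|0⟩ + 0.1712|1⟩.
-0.1712i|0⟩ + 0.9852i|1⟩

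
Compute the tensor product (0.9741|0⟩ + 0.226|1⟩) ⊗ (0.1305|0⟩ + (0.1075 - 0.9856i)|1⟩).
0.1271|00⟩ + (0.1047 - 0.9601i)|01⟩ + 0.02949|10⟩ + (0.0243 - 0.2227i)|11⟩

amp(|b₁b₂…⟩) = product of the factor amplitudes for bits b₁, b₂, …; only kets whose every factor amplitude is nonzero survive.
|00⟩: (0.9741)(0.1305) = 0.1271
|01⟩: (0.9741)(0.1075 - 0.9856i) = (0.1047 - 0.9601i)
|10⟩: (0.226)(0.1305) = 0.02949
|11⟩: (0.226)(0.1075 - 0.9856i) = (0.0243 - 0.2227i)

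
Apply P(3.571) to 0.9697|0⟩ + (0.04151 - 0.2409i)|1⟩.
0.9697|0⟩ + (-0.138 + 0.2017i)|1⟩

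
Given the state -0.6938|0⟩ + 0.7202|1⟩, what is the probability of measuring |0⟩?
0.4814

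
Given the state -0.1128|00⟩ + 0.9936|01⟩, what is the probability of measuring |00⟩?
0.01272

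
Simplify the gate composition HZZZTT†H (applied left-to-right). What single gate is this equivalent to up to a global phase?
X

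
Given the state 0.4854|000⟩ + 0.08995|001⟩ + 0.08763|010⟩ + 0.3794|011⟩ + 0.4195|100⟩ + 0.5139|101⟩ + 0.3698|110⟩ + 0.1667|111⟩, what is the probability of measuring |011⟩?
0.1439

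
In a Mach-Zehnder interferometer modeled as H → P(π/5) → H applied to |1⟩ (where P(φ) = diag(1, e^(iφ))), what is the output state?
(0.09549 - 0.2939i)|0⟩ + (0.9045 + 0.2939i)|1⟩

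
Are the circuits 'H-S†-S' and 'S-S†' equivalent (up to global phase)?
No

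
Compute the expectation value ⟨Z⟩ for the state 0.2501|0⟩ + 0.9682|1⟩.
-0.8749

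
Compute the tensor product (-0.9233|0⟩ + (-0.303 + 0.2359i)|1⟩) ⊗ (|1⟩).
-0.9233|01⟩ + (-0.303 + 0.2359i)|11⟩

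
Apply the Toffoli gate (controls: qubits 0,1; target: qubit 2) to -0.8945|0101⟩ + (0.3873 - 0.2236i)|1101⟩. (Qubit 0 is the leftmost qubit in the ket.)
-0.8945|0101⟩ + (0.3873 - 0.2236i)|1111⟩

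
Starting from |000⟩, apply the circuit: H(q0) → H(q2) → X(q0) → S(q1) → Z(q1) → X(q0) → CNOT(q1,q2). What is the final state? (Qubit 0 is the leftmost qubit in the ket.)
1/2|000⟩ + 1/2|001⟩ + 1/2|100⟩ + 1/2|101⟩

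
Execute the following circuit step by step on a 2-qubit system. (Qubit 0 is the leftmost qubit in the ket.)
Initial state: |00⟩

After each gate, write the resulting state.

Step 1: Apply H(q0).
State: 1/√2|00⟩ + 1/√2|10⟩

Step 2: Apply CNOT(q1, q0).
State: 1/√2|00⟩ + 1/√2|10⟩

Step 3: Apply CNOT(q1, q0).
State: 1/√2|00⟩ + 1/√2|10⟩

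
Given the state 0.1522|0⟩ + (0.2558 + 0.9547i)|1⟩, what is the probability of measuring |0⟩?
0.02316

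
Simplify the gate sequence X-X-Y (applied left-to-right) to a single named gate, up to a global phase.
Y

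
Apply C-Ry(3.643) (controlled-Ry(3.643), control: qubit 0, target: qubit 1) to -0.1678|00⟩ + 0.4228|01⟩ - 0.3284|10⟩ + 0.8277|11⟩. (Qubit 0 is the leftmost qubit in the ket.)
-0.1678|00⟩ + 0.4228|01⟩ - 0.7204|10⟩ - 0.5235|11⟩

C-Ry(3.643) leaves the control-|0⟩ kets |00⟩, |01⟩ unchanged and applies Ry(3.643) to qubit 1 on the control-|1⟩ pair (|10⟩, |11⟩).
Ry(3.643) = [[cos(θ/2), −sin(θ/2)], [sin(θ/2), cos(θ/2)]]; θ = 3.643, cos(θ/2) ≈ -0.248086, sin(θ/2) ≈ 0.968738.
With a = amp(|10⟩) = -0.3284 and b = amp(|11⟩) = 0.8277:
new amp(|10⟩) = (-0.248086)·a + (-0.968738)·b = -0.7204
new amp(|11⟩) = (0.968738)·a + (-0.248086)·b = -0.5235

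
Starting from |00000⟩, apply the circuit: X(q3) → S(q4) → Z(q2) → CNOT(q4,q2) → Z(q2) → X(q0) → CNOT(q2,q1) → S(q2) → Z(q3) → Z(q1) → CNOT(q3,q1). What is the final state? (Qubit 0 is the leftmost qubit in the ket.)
-|11010⟩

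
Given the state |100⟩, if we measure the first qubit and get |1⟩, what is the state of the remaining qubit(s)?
|00⟩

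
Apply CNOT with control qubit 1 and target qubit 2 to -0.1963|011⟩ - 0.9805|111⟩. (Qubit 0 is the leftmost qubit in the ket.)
-0.1963|010⟩ - 0.9805|110⟩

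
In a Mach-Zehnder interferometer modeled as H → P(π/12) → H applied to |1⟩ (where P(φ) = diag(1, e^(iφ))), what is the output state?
(0.01704 - 0.1294i)|0⟩ + (0.983 + 0.1294i)|1⟩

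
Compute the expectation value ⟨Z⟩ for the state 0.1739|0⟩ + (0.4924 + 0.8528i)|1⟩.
-0.9395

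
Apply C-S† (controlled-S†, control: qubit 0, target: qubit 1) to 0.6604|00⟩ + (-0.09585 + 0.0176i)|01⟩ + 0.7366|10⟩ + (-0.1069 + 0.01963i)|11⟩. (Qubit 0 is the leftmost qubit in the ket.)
0.6604|00⟩ + (-0.09585 + 0.0176i)|01⟩ + 0.7366|10⟩ + (0.01963 + 0.1069i)|11⟩

C-S† leaves the control-|0⟩ kets |00⟩, |01⟩ unchanged and applies S† to qubit 1 on the control-|1⟩ pair (|10⟩, |11⟩).
S† = [[1, 0], [0, -i]].
With a = amp(|10⟩) = 0.7366 and b = amp(|11⟩) = (-0.1069 + 0.01963i):
new amp(|10⟩) = (1)·a = 0.7366
new amp(|11⟩) = (-i)·b = (0.01963 + 0.1069i)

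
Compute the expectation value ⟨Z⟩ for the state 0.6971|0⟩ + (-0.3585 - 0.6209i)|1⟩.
-0.02809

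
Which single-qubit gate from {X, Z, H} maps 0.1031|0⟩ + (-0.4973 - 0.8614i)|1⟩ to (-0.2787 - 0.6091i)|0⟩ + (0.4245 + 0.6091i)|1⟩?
H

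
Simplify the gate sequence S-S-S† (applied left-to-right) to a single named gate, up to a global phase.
S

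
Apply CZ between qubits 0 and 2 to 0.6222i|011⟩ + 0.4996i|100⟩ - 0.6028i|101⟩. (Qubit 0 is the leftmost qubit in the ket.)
0.6222i|011⟩ + 0.4996i|100⟩ + 0.6028i|101⟩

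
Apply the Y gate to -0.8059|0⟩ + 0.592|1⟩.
-0.592i|0⟩ - 0.8059i|1⟩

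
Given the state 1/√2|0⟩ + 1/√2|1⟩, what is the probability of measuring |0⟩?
1/2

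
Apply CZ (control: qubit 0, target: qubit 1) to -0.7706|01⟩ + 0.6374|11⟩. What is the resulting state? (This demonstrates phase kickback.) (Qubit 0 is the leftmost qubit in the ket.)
-0.7706|01⟩ - 0.6374|11⟩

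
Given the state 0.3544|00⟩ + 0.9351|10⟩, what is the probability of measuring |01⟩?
0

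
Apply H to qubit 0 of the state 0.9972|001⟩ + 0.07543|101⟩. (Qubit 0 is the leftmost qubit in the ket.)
0.7585|001⟩ + 0.6518|101⟩

H on qubit 0 mixes each pair of kets that differ only in qubit 0: amplitudes (a, b) of (|…0…⟩, |…1…⟩) become ((a + b)/√2, (a − b)/√2). Kets absent from the input have amplitude 0.
(|001⟩, |101⟩): (a, b) = (0.9972, 0.07543) → (0.7585, 0.6518)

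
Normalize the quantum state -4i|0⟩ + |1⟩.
-0.9701i|0⟩ + 0.2425|1⟩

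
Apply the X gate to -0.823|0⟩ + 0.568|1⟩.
0.568|0⟩ - 0.823|1⟩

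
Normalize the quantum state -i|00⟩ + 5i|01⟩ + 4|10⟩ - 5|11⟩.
-0.1222i|00⟩ + 0.6108i|01⟩ + 0.4887|10⟩ - 0.6108|11⟩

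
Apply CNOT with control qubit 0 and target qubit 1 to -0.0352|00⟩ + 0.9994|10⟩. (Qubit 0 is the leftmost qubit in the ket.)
-0.0352|00⟩ + 0.9994|11⟩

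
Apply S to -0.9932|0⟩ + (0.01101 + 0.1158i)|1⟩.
-0.9932|0⟩ + (-0.1158 + 0.01101i)|1⟩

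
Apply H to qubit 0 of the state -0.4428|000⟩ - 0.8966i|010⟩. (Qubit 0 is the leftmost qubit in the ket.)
-0.3131|000⟩ - 0.634i|010⟩ - 0.3131|100⟩ - 0.634i|110⟩

H on qubit 0 mixes each pair of kets that differ only in qubit 0: amplitudes (a, b) of (|…0…⟩, |…1…⟩) become ((a + b)/√2, (a − b)/√2). Kets absent from the input have amplitude 0.
(|000⟩, |100⟩): (a, b) = (-0.4428, 0) → (-0.3131, -0.3131)
(|010⟩, |110⟩): (a, b) = (-0.8966i, 0) → (-0.634i, -0.634i)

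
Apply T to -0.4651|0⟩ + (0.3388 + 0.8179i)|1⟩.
-0.4651|0⟩ + (-0.3388 + 0.8179i)|1⟩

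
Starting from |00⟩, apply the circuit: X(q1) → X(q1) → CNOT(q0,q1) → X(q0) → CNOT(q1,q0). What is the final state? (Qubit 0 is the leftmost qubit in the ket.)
|10⟩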